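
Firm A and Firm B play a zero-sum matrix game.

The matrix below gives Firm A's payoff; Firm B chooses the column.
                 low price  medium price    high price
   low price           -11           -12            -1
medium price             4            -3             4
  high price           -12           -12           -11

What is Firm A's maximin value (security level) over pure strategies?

The worst-case payoff for each row is low price: -12, medium price: -3, high price: -12.
The best of these is -3.

-3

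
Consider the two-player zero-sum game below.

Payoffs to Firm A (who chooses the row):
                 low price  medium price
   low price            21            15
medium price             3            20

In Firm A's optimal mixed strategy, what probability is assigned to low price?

17/23

Row minima are 15 and 3, so Firm A's maximin is 15; column maxima are 21 and 20, so Firm B's minimax is 20. These differ, so the equilibrium is in mixed strategies.
Let Firm A play low price with probability p. Firm B is indifferent when 21p + 3(1−p) = 15p + 20(1−p), giving p = 17/23.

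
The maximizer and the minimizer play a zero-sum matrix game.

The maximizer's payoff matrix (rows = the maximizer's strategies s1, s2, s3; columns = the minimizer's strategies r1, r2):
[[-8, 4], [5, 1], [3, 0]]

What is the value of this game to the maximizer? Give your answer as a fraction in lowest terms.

7/4

Row s3 is strictly dominated by row s2, so the maximizer never plays it.
The remaining 2×2 game on (s1, s2) × (r1, r2) has no saddle point. Let the maximizer play s1 with probability p; indifference gives −8p + 5(1−p) = 4p + (1−p), so p = 1/4.
Similarly the minimizer's optimal q on r1 is 3/16, and the value is -8·(3/16) + (4)·(13/16) = 7/4.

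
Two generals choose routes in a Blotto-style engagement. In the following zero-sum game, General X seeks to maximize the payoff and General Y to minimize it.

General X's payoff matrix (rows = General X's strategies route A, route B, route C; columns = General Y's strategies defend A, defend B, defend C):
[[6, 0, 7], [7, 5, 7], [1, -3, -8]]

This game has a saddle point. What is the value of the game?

5

Row minima: 0, 5, -8 → General X's maximin is 5.
Column maxima: 7, 5, 7 → General Y's minimax is 5.
They coincide at (route B, defend B), so the value is 5.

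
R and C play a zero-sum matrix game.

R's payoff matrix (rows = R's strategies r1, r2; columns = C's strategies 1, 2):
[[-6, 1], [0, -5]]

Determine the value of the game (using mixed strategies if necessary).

Row minima are -6 and -5, so R's maximin is -5; column maxima are 0 and 1, so C's minimax is 0. These differ, so the equilibrium is in mixed strategies.
Let R play r1 with probability p. C is indifferent when −6p = p − 5(1−p), giving p = 5/12.
Let C play 1 with probability q. R is indifferent when −6q + (1−q) = −5(1−q), giving q = 1/2.
The value is -6·(1/2) + (1)·(1/2) = -5/2.

-5/2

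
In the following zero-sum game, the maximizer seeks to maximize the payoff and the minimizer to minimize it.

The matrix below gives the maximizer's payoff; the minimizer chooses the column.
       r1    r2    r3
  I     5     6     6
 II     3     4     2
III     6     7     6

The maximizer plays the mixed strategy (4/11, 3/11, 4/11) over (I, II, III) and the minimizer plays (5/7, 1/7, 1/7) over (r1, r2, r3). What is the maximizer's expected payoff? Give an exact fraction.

383/77

Against (5/7, 1/7, 1/7), each row's expected payoff is I: 37/7; II: 3; III: 43/7.
Taking the (4/11, 3/11, 4/11)-weighted average: (4/11)·(37/7) + (3/11)·(3) + (4/11)·(43/7) = 383/77.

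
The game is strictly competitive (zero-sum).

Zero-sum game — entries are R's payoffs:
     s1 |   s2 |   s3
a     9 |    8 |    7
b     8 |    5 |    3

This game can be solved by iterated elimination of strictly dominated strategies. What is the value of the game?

Row b is strictly dominated by row a (9>8, 8>5, 7>3); eliminate b.
Column s1 is strictly dominated by s2 for C (8<9); eliminate s1.
Column s2 is strictly dominated by s3 for C (7<8); eliminate s2.
Only (a, s3) remains, with payoff 7.

7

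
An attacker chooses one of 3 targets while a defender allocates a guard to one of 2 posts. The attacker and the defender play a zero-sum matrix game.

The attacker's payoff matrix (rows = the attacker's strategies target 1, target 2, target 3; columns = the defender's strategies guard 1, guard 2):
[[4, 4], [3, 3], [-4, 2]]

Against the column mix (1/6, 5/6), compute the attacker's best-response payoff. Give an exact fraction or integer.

4

target 1: (4)·(1/6) + (4)·(5/6) = 4.
target 2: (3)·(1/6) + (3)·(5/6) = 3.
target 3: (-4)·(1/6) + (2)·(5/6) = 1.
The best pure response is target 1 with expected payoff 4.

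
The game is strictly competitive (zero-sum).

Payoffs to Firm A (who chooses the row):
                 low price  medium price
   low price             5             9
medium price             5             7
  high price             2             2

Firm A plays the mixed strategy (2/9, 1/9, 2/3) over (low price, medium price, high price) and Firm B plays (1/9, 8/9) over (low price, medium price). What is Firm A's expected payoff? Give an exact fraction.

Against (1/9, 8/9), each row's expected payoff is low price: 77/9; medium price: 61/9; high price: 2.
Taking the (2/9, 1/9, 2/3)-weighted average: (2/9)·(77/9) + (1/9)·(61/9) + (2/3)·(2) = 323/81.

323/81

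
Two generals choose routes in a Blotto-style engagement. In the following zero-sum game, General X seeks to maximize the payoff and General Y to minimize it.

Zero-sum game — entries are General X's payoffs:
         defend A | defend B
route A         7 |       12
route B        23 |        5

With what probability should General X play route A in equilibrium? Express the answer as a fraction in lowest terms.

Row minima are 7 and 5, so General X's maximin is 7; column maxima are 23 and 12, so General Y's minimax is 12. These differ, so the equilibrium is in mixed strategies.
Let General X play route A with probability p. General Y is indifferent when 7p + 23(1−p) = 12p + 5(1−p), giving p = 18/23.

18/23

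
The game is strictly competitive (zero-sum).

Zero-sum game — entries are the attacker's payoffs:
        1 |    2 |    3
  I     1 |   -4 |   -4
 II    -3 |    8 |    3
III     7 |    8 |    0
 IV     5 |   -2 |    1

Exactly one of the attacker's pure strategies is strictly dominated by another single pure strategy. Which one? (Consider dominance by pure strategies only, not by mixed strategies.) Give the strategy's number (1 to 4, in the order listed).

Compare I with III: 7 > 1, 8 > -4, 0 > -4.
So III strictly dominates I for the attacker; I is strictly dominated.

1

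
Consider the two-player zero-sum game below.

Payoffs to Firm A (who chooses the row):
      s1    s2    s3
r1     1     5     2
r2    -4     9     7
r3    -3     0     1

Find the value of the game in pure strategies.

1

Row minima: 1, -4, -3 → Firm A's maximin is 1.
Column maxima: 1, 9, 7 → Firm B's minimax is 1.
They coincide at (r1, s1), so the value is 1.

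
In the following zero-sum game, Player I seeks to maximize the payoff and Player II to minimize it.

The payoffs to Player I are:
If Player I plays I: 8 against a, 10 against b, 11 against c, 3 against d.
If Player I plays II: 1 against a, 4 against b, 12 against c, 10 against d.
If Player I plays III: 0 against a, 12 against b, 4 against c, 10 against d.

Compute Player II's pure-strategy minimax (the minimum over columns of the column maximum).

8

The worst case (largest entry) in each column is a: 8, b: 12, c: 12, d: 10.
The best (smallest) of these is 8.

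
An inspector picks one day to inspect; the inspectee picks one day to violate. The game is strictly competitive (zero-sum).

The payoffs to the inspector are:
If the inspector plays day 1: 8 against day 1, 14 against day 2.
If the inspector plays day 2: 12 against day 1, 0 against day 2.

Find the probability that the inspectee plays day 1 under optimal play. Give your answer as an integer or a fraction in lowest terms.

7/9

Row minima are 8 and 0, so the inspector's maximin is 8; column maxima are 12 and 14, so the inspectee's minimax is 12. These differ, so the equilibrium is in mixed strategies.
Let the inspectee play day 1 with probability q. The inspector is indifferent when 8q + 14(1−q) = 12q, giving q = 7/9.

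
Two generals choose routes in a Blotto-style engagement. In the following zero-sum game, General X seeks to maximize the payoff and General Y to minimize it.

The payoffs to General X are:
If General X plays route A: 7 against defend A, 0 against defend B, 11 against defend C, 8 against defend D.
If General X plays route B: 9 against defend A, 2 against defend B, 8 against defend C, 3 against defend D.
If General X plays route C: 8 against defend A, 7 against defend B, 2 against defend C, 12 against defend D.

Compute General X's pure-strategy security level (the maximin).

2

The worst-case payoff for each row is route A: 0, route B: 2, route C: 2.
The best of these is 2.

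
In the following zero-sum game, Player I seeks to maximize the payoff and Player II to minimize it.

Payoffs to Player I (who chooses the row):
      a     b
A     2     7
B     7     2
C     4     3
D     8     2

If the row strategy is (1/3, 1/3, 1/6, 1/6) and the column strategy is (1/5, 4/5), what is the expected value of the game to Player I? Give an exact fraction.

61/15

Against (1/5, 4/5), each row's expected payoff is A: 6; B: 3; C: 16/5; D: 16/5.
Taking the (1/3, 1/3, 1/6, 1/6)-weighted average: (1/3)·(6) + (1/3)·(3) + (1/6)·(16/5) + (1/6)·(16/5) = 61/15.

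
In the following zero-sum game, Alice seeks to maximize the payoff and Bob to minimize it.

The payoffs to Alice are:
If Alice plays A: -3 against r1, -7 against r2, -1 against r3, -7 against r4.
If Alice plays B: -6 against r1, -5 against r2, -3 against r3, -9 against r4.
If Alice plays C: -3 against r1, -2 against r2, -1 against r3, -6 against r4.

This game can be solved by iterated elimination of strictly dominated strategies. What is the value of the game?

-6

Row B is strictly dominated by row C (-3>-6, -2>-5, -1>-3, -6>-9); eliminate B.
Column r1 is strictly dominated by r4 for Bob (-7<-3, -6<-3); eliminate r1.
Column r3 is strictly dominated by r2 for Bob (-7<-1, -2<-1); eliminate r3.
Row A is strictly dominated by row C (-2>-7, -6>-7); eliminate A.
Column r2 is strictly dominated by r4 for Bob (-6<-2); eliminate r2.
Only (C, r4) remains, with payoff -6.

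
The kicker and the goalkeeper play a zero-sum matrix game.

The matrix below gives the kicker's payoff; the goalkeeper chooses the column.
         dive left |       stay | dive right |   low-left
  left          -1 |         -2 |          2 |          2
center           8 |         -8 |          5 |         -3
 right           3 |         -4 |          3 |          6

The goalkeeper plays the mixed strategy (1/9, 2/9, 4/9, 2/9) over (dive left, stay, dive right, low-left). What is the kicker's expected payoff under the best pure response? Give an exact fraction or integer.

19/9

left: (-1)·(1/9) + (-2)·(2/9) + (2)·(4/9) + (2)·(2/9) = 7/9.
center: (8)·(1/9) + (-8)·(2/9) + (5)·(4/9) + (-3)·(2/9) = 2/3.
right: (3)·(1/9) + (-4)·(2/9) + (3)·(4/9) + (6)·(2/9) = 19/9.
The best pure response is right with expected payoff 19/9.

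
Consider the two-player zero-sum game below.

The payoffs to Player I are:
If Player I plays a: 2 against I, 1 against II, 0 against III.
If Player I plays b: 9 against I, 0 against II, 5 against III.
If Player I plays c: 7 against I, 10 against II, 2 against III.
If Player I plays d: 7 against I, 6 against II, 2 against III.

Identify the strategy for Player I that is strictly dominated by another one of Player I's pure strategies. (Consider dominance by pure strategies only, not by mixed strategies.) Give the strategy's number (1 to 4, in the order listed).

1

Compare a with c: 7 > 2, 10 > 1, 2 > 0.
So c strictly dominates a for Player I; a is strictly dominated.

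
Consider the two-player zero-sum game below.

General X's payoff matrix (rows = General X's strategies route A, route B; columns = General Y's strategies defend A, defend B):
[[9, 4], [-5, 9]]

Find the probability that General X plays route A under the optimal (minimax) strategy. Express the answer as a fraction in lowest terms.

14/19

Row minima are 4 and -5, so General X's maximin is 4; column maxima are 9 and 9, so General Y's minimax is 9. These differ, so the equilibrium is in mixed strategies.
Let General X play route A with probability p. General Y is indifferent when 9p − 5(1−p) = 4p + 9(1−p), giving p = 14/19.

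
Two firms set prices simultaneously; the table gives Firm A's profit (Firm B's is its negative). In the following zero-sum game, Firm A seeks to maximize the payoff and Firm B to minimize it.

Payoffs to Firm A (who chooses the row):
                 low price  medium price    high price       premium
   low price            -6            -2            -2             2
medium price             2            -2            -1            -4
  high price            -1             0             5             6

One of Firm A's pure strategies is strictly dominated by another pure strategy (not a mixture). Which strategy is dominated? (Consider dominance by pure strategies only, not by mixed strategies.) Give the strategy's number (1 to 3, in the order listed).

Compare low price with high price: -1 > -6, 0 > -2, 5 > -2, 6 > 2.
So high price strictly dominates low price for Firm A; low price is strictly dominated.

1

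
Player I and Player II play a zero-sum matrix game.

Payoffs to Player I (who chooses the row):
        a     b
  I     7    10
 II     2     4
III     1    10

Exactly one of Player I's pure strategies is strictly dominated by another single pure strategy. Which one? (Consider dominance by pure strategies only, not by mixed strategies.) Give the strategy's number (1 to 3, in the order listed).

Compare II with I: 7 > 2, 10 > 4.
So I strictly dominates II for Player I; II is strictly dominated.

2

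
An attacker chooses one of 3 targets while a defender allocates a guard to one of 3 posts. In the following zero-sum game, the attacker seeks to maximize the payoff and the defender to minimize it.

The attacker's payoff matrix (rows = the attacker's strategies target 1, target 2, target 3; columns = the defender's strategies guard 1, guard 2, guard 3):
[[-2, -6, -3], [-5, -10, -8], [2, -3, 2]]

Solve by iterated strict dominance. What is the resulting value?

Column guard 3 is strictly dominated by guard 2 for the defender (-6<-3, -10<-8, -3<2); eliminate guard 3.
Column guard 1 is strictly dominated by guard 2 for the defender (-6<-2, -10<-5, -3<2); eliminate guard 1.
Row target 2 is strictly dominated by row target 1 (-6>-10); eliminate target 2.
Row target 1 is strictly dominated by row target 3 (-3>-6); eliminate target 1.
Only (target 3, guard 2) remains, with payoff -3.

-3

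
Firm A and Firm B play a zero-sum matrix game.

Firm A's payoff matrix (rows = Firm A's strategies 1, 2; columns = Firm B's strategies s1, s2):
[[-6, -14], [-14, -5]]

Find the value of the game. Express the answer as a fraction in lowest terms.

-166/17

Row minima are -14 and -14, so Firm A's maximin is -14; column maxima are -6 and -5, so Firm B's minimax is -6. These differ, so the equilibrium is in mixed strategies.
Let Firm A play 1 with probability p. Firm B is indifferent when −6p − 14(1−p) = −14p − 5(1−p), giving p = 9/17.
Let Firm B play s1 with probability q. Firm A is indifferent when −6q − 14(1−q) = −14q − 5(1−q), giving q = 9/17.
The value is -6·(9/17) + (-14)·(8/17) = -166/17.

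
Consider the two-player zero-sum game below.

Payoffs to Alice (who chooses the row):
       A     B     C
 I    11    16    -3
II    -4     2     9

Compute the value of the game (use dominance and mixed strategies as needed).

29/9

Column B is strictly dominated by A for Bob (it gives Alice more in every row).
The remaining 2×2 game on (I, II) × (A, C) has no saddle point. Let Alice play I with probability p; indifference gives 11p − 4(1−p) = −3p + 9(1−p), so p = 13/27.
Similarly Bob's optimal q on A is 4/9, and the value is 11·(4/9) + (-3)·(5/9) = 29/9.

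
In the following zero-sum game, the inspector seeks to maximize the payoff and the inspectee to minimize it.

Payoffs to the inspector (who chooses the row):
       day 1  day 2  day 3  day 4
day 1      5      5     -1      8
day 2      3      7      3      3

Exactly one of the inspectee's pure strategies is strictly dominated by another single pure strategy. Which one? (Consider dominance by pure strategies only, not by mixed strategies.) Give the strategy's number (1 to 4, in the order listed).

2

The inspectee prefers columns that give the inspector less. Compare day 2 with day 3: -1 < 5, 3 < 7.
So day 3 strictly dominates day 2 for the inspectee; day 2 is strictly dominated.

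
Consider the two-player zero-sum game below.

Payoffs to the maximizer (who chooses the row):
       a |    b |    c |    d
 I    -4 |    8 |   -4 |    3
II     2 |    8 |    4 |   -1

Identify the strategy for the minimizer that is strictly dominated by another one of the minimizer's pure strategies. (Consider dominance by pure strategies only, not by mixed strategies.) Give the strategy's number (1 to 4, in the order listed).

2

The minimizer prefers columns that give the maximizer less. Compare b with a: -4 < 8, 2 < 8.
So a strictly dominates b for the minimizer; b is strictly dominated.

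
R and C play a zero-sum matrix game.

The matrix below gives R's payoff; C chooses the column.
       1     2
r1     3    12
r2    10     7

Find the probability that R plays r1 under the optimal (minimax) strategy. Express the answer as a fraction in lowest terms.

1/4

Row minima are 3 and 7, so R's maximin is 7; column maxima are 10 and 12, so C's minimax is 10. These differ, so the equilibrium is in mixed strategies.
Let R play r1 with probability p. C is indifferent when 3p + 10(1−p) = 12p + 7(1−p), giving p = 1/4.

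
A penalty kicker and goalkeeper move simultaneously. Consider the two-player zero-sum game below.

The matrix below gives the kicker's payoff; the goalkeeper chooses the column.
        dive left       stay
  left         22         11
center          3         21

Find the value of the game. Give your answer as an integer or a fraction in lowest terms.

429/29

Row minima are 11 and 3, so the kicker's maximin is 11; column maxima are 22 and 21, so the goalkeeper's minimax is 21. These differ, so the equilibrium is in mixed strategies.
Let the kicker play left with probability p. The goalkeeper is indifferent when 22p + 3(1−p) = 11p + 21(1−p), giving p = 18/29.
Let the goalkeeper play dive left with probability q. The kicker is indifferent when 22q + 11(1−q) = 3q + 21(1−q), giving q = 10/29.
The value is 22·(10/29) + (11)·(19/29) = 429/29.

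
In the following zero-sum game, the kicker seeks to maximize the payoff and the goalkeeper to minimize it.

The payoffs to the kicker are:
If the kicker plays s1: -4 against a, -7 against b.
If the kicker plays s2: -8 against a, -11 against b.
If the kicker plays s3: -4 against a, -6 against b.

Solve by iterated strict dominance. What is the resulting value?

Row s2 is strictly dominated by row s1 (-4>-8, -7>-11); eliminate s2.
Column a is strictly dominated by b for the goalkeeper (-7<-4, -6<-4); eliminate a.
Row s1 is strictly dominated by row s3 (-6>-7); eliminate s1.
Only (s3, b) remains, with payoff -6.

-6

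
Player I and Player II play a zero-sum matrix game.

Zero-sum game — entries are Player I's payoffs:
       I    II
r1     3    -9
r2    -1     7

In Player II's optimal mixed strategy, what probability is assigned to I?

Row minima are -9 and -1, so Player I's maximin is -1; column maxima are 3 and 7, so Player II's minimax is 3. These differ, so the equilibrium is in mixed strategies.
Let Player II play I with probability q. Player I is indifferent when 3q − 9(1−q) = −q + 7(1−q), giving q = 4/5.

4/5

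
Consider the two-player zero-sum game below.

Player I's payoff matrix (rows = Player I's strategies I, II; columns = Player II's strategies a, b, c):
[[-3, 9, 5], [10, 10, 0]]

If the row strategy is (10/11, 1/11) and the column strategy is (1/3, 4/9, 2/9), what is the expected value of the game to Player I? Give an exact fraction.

40/9

Against (1/3, 4/9, 2/9), each row's expected payoff is I: 37/9; II: 70/9.
Taking the (10/11, 1/11)-weighted average: (10/11)·(37/9) + (1/11)·(70/9) = 40/9.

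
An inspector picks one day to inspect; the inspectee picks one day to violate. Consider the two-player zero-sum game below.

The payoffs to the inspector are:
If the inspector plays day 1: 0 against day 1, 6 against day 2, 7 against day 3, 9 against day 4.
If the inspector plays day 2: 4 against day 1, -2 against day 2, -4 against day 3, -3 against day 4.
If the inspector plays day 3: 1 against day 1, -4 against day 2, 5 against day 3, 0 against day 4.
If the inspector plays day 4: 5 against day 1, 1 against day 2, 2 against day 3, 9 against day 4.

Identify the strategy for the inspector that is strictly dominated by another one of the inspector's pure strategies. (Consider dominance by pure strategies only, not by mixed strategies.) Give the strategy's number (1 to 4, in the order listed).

Compare day 2 with day 4: 5 > 4, 1 > -2, 2 > -4, 9 > -3.
So day 4 strictly dominates day 2 for the inspector; day 2 is strictly dominated.

2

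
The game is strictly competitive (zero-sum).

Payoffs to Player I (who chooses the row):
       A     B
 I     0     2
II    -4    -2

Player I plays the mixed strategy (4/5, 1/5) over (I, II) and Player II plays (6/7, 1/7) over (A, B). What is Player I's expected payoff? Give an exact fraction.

-18/35

Against (6/7, 1/7), each row's expected payoff is I: 2/7; II: -26/7.
Taking the (4/5, 1/5)-weighted average: (4/5)·(2/7) + (1/5)·(-26/7) = -18/35.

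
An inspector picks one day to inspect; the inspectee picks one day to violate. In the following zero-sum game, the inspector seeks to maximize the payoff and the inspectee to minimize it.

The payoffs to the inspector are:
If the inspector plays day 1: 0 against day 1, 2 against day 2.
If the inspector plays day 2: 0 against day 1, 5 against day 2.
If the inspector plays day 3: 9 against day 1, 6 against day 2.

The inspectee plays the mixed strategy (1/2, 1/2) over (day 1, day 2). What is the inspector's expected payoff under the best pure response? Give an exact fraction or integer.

15/2

day 1: (0)·(1/2) + (2)·(1/2) = 1.
day 2: (0)·(1/2) + (5)·(1/2) = 5/2.
day 3: (9)·(1/2) + (6)·(1/2) = 15/2.
The best pure response is day 3 with expected payoff 15/2.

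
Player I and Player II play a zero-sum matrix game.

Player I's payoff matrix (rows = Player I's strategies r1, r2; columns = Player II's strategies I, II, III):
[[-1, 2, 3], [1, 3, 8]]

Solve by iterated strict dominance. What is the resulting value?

Column II is strictly dominated by I for Player II (-1<2, 1<3); eliminate II.
Row r1 is strictly dominated by row r2 (1>-1, 8>3); eliminate r1.
Column III is strictly dominated by I for Player II (1<8); eliminate III.
Only (r2, I) remains, with payoff 1.

1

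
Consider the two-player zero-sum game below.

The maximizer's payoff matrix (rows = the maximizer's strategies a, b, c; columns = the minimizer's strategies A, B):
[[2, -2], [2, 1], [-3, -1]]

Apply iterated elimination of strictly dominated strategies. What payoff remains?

Row c is strictly dominated by row b (2>-3, 1>-1); eliminate c.
Column A is strictly dominated by B for the minimizer (-2<2, 1<2); eliminate A.
Row a is strictly dominated by row b (1>-2); eliminate a.
Only (b, B) remains, with payoff 1.

1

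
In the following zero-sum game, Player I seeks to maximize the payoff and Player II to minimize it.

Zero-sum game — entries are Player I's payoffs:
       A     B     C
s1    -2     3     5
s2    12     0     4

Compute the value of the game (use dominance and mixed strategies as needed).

36/17

Column C is strictly dominated by B for Player II (it gives Player I more in every row).
The remaining 2×2 game on (s1, s2) × (A, B) has no saddle point. Let Player I play s1 with probability p; indifference gives −2p + 12(1−p) = 3p, so p = 12/17.
Similarly Player II's optimal q on A is 3/17, and the value is -2·(3/17) + (3)·(14/17) = 36/17.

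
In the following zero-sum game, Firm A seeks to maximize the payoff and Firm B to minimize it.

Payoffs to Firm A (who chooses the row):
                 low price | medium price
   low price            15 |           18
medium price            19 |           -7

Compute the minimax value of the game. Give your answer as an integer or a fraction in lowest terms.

447/29

Row minima are 15 and -7, so Firm A's maximin is 15; column maxima are 19 and 18, so Firm B's minimax is 18. These differ, so the equilibrium is in mixed strategies.
Let Firm A play low price with probability p. Firm B is indifferent when 15p + 19(1−p) = 18p − 7(1−p), giving p = 26/29.
Let Firm B play low price with probability q. Firm A is indifferent when 15q + 18(1−q) = 19q − 7(1−q), giving q = 25/29.
The value is 15·(25/29) + (18)·(4/29) = 447/29.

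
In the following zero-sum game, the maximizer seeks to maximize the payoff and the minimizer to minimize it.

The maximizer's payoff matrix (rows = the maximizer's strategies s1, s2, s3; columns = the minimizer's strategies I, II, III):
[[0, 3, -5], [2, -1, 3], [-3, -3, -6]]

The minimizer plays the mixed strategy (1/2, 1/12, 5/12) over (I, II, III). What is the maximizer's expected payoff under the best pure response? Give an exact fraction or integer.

s1: (0)·(1/2) + (3)·(1/12) + (-5)·(5/12) = -11/6.
s2: (2)·(1/2) + (-1)·(1/12) + (3)·(5/12) = 13/6.
s3: (-3)·(1/2) + (-3)·(1/12) + (-6)·(5/12) = -17/4.
The best pure response is s2 with expected payoff 13/6.

13/6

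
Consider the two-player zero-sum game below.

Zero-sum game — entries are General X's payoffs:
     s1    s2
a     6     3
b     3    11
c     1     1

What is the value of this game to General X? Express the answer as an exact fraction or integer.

57/11

Row c is strictly dominated by row a, so General X never plays it.
The remaining 2×2 game on (a, b) × (s1, s2) has no saddle point. Let General X play a with probability p; indifference gives 6p + 3(1−p) = 3p + 11(1−p), so p = 8/11.
Similarly General Y's optimal q on s1 is 8/11, and the value is 6·(8/11) + (3)·(3/11) = 57/11.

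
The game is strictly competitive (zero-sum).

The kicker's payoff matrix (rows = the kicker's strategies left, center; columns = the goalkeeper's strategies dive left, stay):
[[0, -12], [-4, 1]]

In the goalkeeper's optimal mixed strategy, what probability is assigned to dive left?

Row minima are -12 and -4, so the kicker's maximin is -4; column maxima are 0 and 1, so the goalkeeper's minimax is 0. These differ, so the equilibrium is in mixed strategies.
Let the goalkeeper play dive left with probability q. The kicker is indifferent when −12(1−q) = −4q + (1−q), giving q = 13/17.

13/17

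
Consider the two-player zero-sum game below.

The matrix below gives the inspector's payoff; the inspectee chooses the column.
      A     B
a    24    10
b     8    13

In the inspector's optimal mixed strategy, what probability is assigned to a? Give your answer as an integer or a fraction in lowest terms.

5/19

Row minima are 10 and 8, so the inspector's maximin is 10; column maxima are 24 and 13, so the inspectee's minimax is 13. These differ, so the equilibrium is in mixed strategies.
Let the inspector play a with probability p. The inspectee is indifferent when 24p + 8(1−p) = 10p + 13(1−p), giving p = 5/19.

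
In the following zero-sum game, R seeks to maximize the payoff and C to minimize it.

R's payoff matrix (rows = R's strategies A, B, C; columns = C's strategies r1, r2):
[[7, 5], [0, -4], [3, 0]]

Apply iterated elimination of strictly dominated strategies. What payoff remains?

5

Row B is strictly dominated by row A (7>0, 5>-4); eliminate B.
Column r1 is strictly dominated by r2 for C (5<7, 0<3); eliminate r1.
Row C is strictly dominated by row A (5>0); eliminate C.
Only (A, r2) remains, with payoff 5.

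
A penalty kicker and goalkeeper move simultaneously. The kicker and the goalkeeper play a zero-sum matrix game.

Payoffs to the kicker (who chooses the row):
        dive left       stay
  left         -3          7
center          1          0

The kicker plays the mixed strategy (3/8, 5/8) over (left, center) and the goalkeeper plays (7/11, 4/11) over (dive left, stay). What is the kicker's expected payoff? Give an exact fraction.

7/11

Against (7/11, 4/11), each row's expected payoff is left: 7/11; center: 7/11.
Taking the (3/8, 5/8)-weighted average: (3/8)·(7/11) + (5/8)·(7/11) = 7/11.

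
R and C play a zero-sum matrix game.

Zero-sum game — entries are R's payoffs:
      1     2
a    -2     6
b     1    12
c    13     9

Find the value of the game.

49/5

Row a is strictly dominated by row b, so R never plays it.
The remaining 2×2 game on (b, c) × (1, 2) has no saddle point. Let R play b with probability p; indifference gives p + 13(1−p) = 12p + 9(1−p), so p = 4/15.
Similarly C's optimal q on 1 is 1/5, and the value is 1·(1/5) + (12)·(4/5) = 49/5.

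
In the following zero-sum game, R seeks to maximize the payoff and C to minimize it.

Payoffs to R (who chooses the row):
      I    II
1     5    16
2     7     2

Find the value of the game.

Row minima are 5 and 2, so R's maximin is 5; column maxima are 7 and 16, so C's minimax is 7. These differ, so the equilibrium is in mixed strategies.
Let R play 1 with probability p. C is indifferent when 5p + 7(1−p) = 16p + 2(1−p), giving p = 5/16.
Let C play I with probability q. R is indifferent when 5q + 16(1−q) = 7q + 2(1−q), giving q = 7/8.
The value is 5·(7/8) + (16)·(1/8) = 51/8.

51/8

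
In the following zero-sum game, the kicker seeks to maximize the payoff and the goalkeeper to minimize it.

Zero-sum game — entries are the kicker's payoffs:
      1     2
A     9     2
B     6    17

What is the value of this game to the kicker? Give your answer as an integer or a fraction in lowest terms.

47/6

Row minima are 2 and 6, so the kicker's maximin is 6; column maxima are 9 and 17, so the goalkeeper's minimax is 9. These differ, so the equilibrium is in mixed strategies.
Let the kicker play A with probability p. The goalkeeper is indifferent when 9p + 6(1−p) = 2p + 17(1−p), giving p = 11/18.
Let the goalkeeper play 1 with probability q. The kicker is indifferent when 9q + 2(1−q) = 6q + 17(1−q), giving q = 5/6.
The value is 9·(5/6) + (2)·(1/6) = 47/6.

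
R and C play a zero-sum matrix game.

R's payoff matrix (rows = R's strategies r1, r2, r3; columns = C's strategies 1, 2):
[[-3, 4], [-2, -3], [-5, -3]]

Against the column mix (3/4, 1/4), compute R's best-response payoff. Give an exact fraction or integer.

r1: (-3)·(3/4) + (4)·(1/4) = -5/4.
r2: (-2)·(3/4) + (-3)·(1/4) = -9/4.
r3: (-5)·(3/4) + (-3)·(1/4) = -9/2.
The best pure response is r1 with expected payoff -5/4.

-5/4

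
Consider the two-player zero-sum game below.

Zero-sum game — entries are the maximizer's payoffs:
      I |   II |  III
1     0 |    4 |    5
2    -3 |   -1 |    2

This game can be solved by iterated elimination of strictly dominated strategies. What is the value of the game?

0

Row 2 is strictly dominated by row 1 (0>-3, 4>-1, 5>2); eliminate 2.
Column III is strictly dominated by I for the minimizer (0<5); eliminate III.
Column II is strictly dominated by I for the minimizer (0<4); eliminate II.
Only (1, I) remains, with payoff 0.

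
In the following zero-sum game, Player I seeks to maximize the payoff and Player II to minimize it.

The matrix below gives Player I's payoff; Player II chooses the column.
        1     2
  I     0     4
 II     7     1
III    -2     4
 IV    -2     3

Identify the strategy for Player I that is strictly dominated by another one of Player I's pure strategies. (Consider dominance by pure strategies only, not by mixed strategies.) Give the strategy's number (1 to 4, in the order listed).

Compare IV with I: 0 > -2, 4 > 3.
So I strictly dominates IV for Player I; IV is strictly dominated.

4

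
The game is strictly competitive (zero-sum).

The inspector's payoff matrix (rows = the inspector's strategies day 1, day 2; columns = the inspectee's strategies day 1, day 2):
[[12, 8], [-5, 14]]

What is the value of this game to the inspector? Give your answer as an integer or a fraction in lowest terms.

Row minima are 8 and -5, so the inspector's maximin is 8; column maxima are 12 and 14, so the inspectee's minimax is 12. These differ, so the equilibrium is in mixed strategies.
Let the inspector play day 1 with probability p. The inspectee is indifferent when 12p − 5(1−p) = 8p + 14(1−p), giving p = 19/23.
Let the inspectee play day 1 with probability q. The inspector is indifferent when 12q + 8(1−q) = −5q + 14(1−q), giving q = 6/23.
The value is 12·(6/23) + (8)·(17/23) = 208/23.

208/23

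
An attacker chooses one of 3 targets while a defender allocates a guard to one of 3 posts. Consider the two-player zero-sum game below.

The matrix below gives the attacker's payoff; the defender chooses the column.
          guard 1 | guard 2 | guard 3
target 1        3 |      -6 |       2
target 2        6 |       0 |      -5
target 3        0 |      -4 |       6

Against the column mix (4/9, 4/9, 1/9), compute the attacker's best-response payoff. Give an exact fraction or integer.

target 1: (3)·(4/9) + (-6)·(4/9) + (2)·(1/9) = -10/9.
target 2: (6)·(4/9) + (0)·(4/9) + (-5)·(1/9) = 19/9.
target 3: (0)·(4/9) + (-4)·(4/9) + (6)·(1/9) = -10/9.
The best pure response is target 2 with expected payoff 19/9.

19/9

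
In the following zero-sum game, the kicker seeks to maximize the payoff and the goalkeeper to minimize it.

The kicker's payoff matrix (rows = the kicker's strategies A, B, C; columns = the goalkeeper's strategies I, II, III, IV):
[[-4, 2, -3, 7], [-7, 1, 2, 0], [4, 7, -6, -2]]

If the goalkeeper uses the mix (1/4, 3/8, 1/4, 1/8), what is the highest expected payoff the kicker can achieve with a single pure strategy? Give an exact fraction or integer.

15/8

A: (-4)·(1/4) + (2)·(3/8) + (-3)·(1/4) + (7)·(1/8) = -1/8.
B: (-7)·(1/4) + (1)·(3/8) + (2)·(1/4) + (0)·(1/8) = -7/8.
C: (4)·(1/4) + (7)·(3/8) + (-6)·(1/4) + (-2)·(1/8) = 15/8.
The best pure response is C with expected payoff 15/8.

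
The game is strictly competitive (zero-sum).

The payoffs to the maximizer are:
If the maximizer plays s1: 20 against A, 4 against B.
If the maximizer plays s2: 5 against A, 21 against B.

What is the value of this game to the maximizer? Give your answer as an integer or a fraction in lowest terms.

25/2

Row minima are 4 and 5, so the maximizer's maximin is 5; column maxima are 20 and 21, so the minimizer's minimax is 20. These differ, so the equilibrium is in mixed strategies.
Let the maximizer play s1 with probability p. The minimizer is indifferent when 20p + 5(1−p) = 4p + 21(1−p), giving p = 1/2.
Let the minimizer play A with probability q. The maximizer is indifferent when 20q + 4(1−q) = 5q + 21(1−q), giving q = 17/32.
The value is 20·(17/32) + (4)·(15/32) = 25/2.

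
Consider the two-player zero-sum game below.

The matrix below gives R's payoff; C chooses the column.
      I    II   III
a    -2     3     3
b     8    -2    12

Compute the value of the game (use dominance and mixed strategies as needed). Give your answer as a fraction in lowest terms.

4/3

Column III is strictly dominated by I for C (it gives R more in every row).
The remaining 2×2 game on (a, b) × (I, II) has no saddle point. Let R play a with probability p; indifference gives −2p + 8(1−p) = 3p − 2(1−p), so p = 2/3.
Similarly C's optimal q on I is 1/3, and the value is -2·(1/3) + (3)·(2/3) = 4/3.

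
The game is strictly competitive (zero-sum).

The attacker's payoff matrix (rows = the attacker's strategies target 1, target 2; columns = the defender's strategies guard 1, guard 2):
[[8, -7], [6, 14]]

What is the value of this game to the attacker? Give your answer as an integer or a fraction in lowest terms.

Row minima are -7 and 6, so the attacker's maximin is 6; column maxima are 8 and 14, so the defender's minimax is 8. These differ, so the equilibrium is in mixed strategies.
Let the attacker play target 1 with probability p. The defender is indifferent when 8p + 6(1−p) = −7p + 14(1−p), giving p = 8/23.
Let the defender play guard 1 with probability q. The attacker is indifferent when 8q − 7(1−q) = 6q + 14(1−q), giving q = 21/23.
The value is 8·(21/23) + (-7)·(2/23) = 154/23.

154/23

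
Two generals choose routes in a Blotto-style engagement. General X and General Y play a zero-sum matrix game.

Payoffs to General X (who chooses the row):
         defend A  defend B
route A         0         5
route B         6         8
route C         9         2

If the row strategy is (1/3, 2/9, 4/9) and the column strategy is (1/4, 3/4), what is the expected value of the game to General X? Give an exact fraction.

55/12

Against (1/4, 3/4), each row's expected payoff is route A: 15/4; route B: 15/2; route C: 15/4.
Taking the (1/3, 2/9, 4/9)-weighted average: (1/3)·(15/4) + (2/9)·(15/2) + (4/9)·(15/4) = 55/12.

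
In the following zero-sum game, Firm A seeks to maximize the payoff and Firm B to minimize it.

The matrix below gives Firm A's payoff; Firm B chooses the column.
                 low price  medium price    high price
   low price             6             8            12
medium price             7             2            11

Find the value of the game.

Column high price is strictly dominated by low price for Firm B (it gives Firm A more in every row).
The remaining 2×2 game on (low price, medium price) × (low price, medium price) has no saddle point. Let Firm A play low price with probability p; indifference gives 6p + 7(1−p) = 8p + 2(1−p), so p = 5/7.
Similarly Firm B's optimal q on low price is 6/7, and the value is 6·(6/7) + (8)·(1/7) = 44/7.

44/7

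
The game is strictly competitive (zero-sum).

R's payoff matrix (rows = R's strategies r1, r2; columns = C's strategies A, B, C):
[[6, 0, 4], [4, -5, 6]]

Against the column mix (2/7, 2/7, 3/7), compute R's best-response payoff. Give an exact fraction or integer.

24/7

r1: (6)·(2/7) + (0)·(2/7) + (4)·(3/7) = 24/7.
r2: (4)·(2/7) + (-5)·(2/7) + (6)·(3/7) = 16/7.
The best pure response is r1 with expected payoff 24/7.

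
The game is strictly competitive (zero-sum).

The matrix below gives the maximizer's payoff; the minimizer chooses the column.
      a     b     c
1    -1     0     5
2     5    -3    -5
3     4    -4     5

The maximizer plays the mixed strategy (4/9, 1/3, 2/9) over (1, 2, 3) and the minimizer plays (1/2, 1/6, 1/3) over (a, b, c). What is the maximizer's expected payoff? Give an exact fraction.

Against (1/2, 1/6, 1/3), each row's expected payoff is 1: 7/6; 2: 1/3; 3: 3.
Taking the (4/9, 1/3, 2/9)-weighted average: (4/9)·(7/6) + (1/3)·(1/3) + (2/9)·(3) = 35/27.

35/27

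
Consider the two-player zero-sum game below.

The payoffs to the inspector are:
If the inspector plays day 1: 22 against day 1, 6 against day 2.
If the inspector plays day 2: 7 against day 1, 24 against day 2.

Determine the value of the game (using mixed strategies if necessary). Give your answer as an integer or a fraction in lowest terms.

Row minima are 6 and 7, so the inspector's maximin is 7; column maxima are 22 and 24, so the inspectee's minimax is 22. These differ, so the equilibrium is in mixed strategies.
Let the inspector play day 1 with probability p. The inspectee is indifferent when 22p + 7(1−p) = 6p + 24(1−p), giving p = 17/33.
Let the inspectee play day 1 with probability q. The inspector is indifferent when 22q + 6(1−q) = 7q + 24(1−q), giving q = 6/11.
The value is 22·(6/11) + (6)·(5/11) = 162/11.

162/11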